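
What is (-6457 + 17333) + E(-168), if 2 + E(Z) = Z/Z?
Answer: 10875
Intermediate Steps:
E(Z) = -1 (E(Z) = -2 + Z/Z = -2 + 1 = -1)
(-6457 + 17333) + E(-168) = (-6457 + 17333) - 1 = 10876 - 1 = 10875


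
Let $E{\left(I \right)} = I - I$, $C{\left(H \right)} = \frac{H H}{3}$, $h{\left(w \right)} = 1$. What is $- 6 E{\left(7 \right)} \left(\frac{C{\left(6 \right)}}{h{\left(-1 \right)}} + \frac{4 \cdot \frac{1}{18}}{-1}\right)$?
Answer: $0$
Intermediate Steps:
$C{\left(H \right)} = \frac{H^{2}}{3}$ ($C{\left(H \right)} = H^{2} \cdot \frac{1}{3} = \frac{H^{2}}{3}$)
$E{\left(I \right)} = 0$
$- 6 E{\left(7 \right)} \left(\frac{C{\left(6 \right)}}{h{\left(-1 \right)}} + \frac{4 \cdot \frac{1}{18}}{-1}\right) = \left(-6\right) 0 \left(\frac{\frac{1}{3} \cdot 6^{2}}{1} + \frac{4 \cdot \frac{1}{18}}{-1}\right) = 0 \left(\frac{1}{3} \cdot 36 \cdot 1 + 4 \cdot \frac{1}{18} \left(-1\right)\right) = 0 \left(12 \cdot 1 + \frac{2}{9} \left(-1\right)\right) = 0 \left(12 - \frac{2}{9}\right) = 0 \cdot \frac{106}{9} = 0$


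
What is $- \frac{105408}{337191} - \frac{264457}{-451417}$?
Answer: $\frac{13863185717}{50737916549} \approx 0.27323$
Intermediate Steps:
$- \frac{105408}{337191} - \frac{264457}{-451417} = \left(-105408\right) \frac{1}{337191} - - \frac{264457}{451417} = - \frac{35136}{112397} + \frac{264457}{451417} = \frac{13863185717}{50737916549}$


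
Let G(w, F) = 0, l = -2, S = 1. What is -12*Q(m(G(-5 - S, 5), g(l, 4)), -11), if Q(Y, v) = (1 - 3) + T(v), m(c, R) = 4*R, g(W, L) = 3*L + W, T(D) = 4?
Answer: -24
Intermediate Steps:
g(W, L) = W + 3*L
Q(Y, v) = 2 (Q(Y, v) = (1 - 3) + 4 = -2 + 4 = 2)
-12*Q(m(G(-5 - S, 5), g(l, 4)), -11) = -12*2 = -24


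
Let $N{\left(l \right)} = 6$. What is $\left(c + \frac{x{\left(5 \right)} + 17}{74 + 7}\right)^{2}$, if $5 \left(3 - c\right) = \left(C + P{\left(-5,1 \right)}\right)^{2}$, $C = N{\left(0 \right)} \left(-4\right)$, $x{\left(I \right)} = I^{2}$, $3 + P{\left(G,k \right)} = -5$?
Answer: $\frac{738371929}{18225} \approx 40514.0$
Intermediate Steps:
$P{\left(G,k \right)} = -8$ ($P{\left(G,k \right)} = -3 - 5 = -8$)
$C = -24$ ($C = 6 \left(-4\right) = -24$)
$c = - \frac{1009}{5}$ ($c = 3 - \frac{\left(-24 - 8\right)^{2}}{5} = 3 - \frac{\left(-32\right)^{2}}{5} = 3 - \frac{1024}{5} = - \frac{1009}{5} \approx -201.8$)
$\left(c + \frac{x{\left(5 \right)} + 17}{74 + 7}\right)^{2} = \left(- \frac{1009}{5} + \frac{5^{2} + 17}{74 + 7}\right)^{2} = \left(- \frac{1009}{5} + \frac{25 + 17}{81}\right)^{2} = \left(- \frac{1009}{5} + 42 \cdot \frac{1}{81}\right)^{2} = \left(- \frac{1009}{5} + \frac{14}{27}\right)^{2} = \left(- \frac{27173}{135}\right)^{2} = \frac{738371929}{18225}$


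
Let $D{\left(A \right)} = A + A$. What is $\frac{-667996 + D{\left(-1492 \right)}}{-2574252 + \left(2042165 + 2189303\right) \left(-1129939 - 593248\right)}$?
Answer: $\frac{167745}{1822903305692} \approx 9.2021 \cdot 10^{-8}$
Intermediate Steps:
$D{\left(A \right)} = 2 A$
$\frac{-667996 + D{\left(-1492 \right)}}{-2574252 + \left(2042165 + 2189303\right) \left(-1129939 - 593248\right)} = \frac{-667996 + 2 \left(-1492\right)}{-2574252 + \left(2042165 + 2189303\right) \left(-1129939 - 593248\right)} = \frac{-667996 - 2984}{-2574252 + 4231468 \left(-1723187\right)} = - \frac{670980}{-2574252 - 7291610648516} = - \frac{670980}{-7291613222768} = \left(-670980\right) \left(- \frac{1}{7291613222768}\right) = \frac{167745}{1822903305692}$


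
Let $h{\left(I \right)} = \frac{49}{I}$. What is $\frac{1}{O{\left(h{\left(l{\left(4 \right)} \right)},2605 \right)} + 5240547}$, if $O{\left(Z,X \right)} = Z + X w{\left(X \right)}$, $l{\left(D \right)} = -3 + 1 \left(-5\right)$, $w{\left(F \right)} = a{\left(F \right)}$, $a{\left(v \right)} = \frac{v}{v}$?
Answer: $\frac{8}{41945167} \approx 1.9073 \cdot 10^{-7}$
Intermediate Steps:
$a{\left(v \right)} = 1$
$w{\left(F \right)} = 1$
$l{\left(D \right)} = -8$ ($l{\left(D \right)} = -3 - 5 = -8$)
$O{\left(Z,X \right)} = X + Z$ ($O{\left(Z,X \right)} = Z + X 1 = Z + X = X + Z$)
$\frac{1}{O{\left(h{\left(l{\left(4 \right)} \right)},2605 \right)} + 5240547} = \frac{1}{\left(2605 + \frac{49}{-8}\right) + 5240547} = \frac{1}{\left(2605 + 49 \left(- \frac{1}{8}\right)\right) + 5240547} = \frac{1}{\left(2605 - \frac{49}{8}\right) + 5240547} = \frac{1}{\frac{20791}{8} + 5240547} = \frac{1}{\frac{41945167}{8}} = \frac{8}{41945167}$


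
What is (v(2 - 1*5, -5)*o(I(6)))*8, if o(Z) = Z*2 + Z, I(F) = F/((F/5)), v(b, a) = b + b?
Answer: -720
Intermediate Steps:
v(b, a) = 2*b
I(F) = 5 (I(F) = F/((F*(⅕))) = F/((F/5)) = F*(5/F) = 5)
o(Z) = 3*Z (o(Z) = 2*Z + Z = 3*Z)
(v(2 - 1*5, -5)*o(I(6)))*8 = ((2*(2 - 1*5))*(3*5))*8 = ((2*(2 - 5))*15)*8 = ((2*(-3))*15)*8 = -6*15*8 = -90*8 = -720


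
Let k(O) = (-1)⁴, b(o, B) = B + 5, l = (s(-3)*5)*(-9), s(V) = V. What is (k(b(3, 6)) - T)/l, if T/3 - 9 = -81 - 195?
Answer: 802/135 ≈ 5.9407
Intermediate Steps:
T = -801 (T = 27 + 3*(-81 - 195) = 27 + 3*(-276) = 27 - 828 = -801)
l = 135 (l = -3*5*(-9) = -15*(-9) = 135)
b(o, B) = 5 + B
k(O) = 1
(k(b(3, 6)) - T)/l = (1 - 1*(-801))/135 = (1 + 801)*(1/135) = 802*(1/135) = 802/135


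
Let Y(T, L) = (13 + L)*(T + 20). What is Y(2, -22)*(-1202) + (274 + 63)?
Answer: 238333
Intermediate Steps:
Y(T, L) = (13 + L)*(20 + T)
Y(2, -22)*(-1202) + (274 + 63) = (260 + 13*2 + 20*(-22) - 22*2)*(-1202) + (274 + 63) = (260 + 26 - 440 - 44)*(-1202) + 337 = -198*(-1202) + 337 = 237996 + 337 = 238333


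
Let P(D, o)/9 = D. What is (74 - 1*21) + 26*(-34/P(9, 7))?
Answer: 3409/81 ≈ 42.086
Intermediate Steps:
P(D, o) = 9*D
(74 - 1*21) + 26*(-34/P(9, 7)) = (74 - 1*21) + 26*(-34/(9*9)) = (74 - 21) + 26*(-34/81) = 53 + 26*(-34*1/81) = 53 + 26*(-34/81) = 53 - 884/81 = 3409/81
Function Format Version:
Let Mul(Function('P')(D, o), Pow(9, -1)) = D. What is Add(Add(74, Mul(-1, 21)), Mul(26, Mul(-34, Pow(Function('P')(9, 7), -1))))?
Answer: Rational(3409, 81) ≈ 42.086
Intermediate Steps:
Function('P')(D, o) = Mul(9, D)
Add(Add(74, Mul(-1, 21)), Mul(26, Mul(-34, Pow(Function('P')(9, 7), -1)))) = Add(Add(74, Mul(-1, 21)), Mul(26, Mul(-34, Pow(Mul(9, 9), -1)))) = Add(Add(74, -21), Mul(26, Mul(-34, Pow(81, -1)))) = Add(53, Mul(26, Mul(-34, Rational(1, 81)))) = Add(53, Mul(26, Rational(-34, 81))) = Add(53, Rational(-884, 81)) = Rational(3409, 81)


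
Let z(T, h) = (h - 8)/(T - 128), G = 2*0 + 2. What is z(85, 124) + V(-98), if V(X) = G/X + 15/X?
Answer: -12099/4214 ≈ -2.8711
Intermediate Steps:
G = 2 (G = 0 + 2 = 2)
z(T, h) = (-8 + h)/(-128 + T)
V(X) = 17/X (V(X) = 2/X + 15/X = 17/X)
z(85, 124) + V(-98) = (-8 + 124)/(-128 + 85) + 17/(-98) = 116/(-43) + 17*(-1/98) = -1/43*116 - 17/98 = -116/43 - 17/98 = -12099/4214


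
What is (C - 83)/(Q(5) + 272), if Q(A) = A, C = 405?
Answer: 322/277 ≈ 1.1625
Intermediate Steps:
(C - 83)/(Q(5) + 272) = (405 - 83)/(5 + 272) = 322/277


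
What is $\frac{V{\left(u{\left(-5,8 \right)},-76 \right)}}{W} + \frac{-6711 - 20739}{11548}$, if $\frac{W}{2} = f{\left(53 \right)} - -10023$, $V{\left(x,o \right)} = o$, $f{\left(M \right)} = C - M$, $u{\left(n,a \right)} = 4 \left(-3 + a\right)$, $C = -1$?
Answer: $- \frac{137043937}{57561006} \approx -2.3808$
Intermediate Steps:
$u{\left(n,a \right)} = -12 + 4 a$
$f{\left(M \right)} = -1 - M$
$W = 19938$ ($W = 2 \left(\left(-1 - 53\right) - -10023\right) = 2 \left(\left(-1 - 53\right) + 10023\right) = 2 \left(-54 + 10023\right) = 2 \cdot 9969 = 19938$)
$\frac{V{\left(u{\left(-5,8 \right)},-76 \right)}}{W} + \frac{-6711 - 20739}{11548} = - \frac{76}{19938} + \frac{-6711 - 20739}{11548} = \left(-76\right) \frac{1}{19938} + \left(-6711 - 20739\right) \frac{1}{11548} = - \frac{38}{9969} - \frac{13725}{5774} = - \frac{137043937}{57561006}$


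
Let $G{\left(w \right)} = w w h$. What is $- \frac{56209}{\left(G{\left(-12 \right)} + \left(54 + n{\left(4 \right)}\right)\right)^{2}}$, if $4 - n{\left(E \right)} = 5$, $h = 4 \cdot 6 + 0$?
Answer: $- \frac{56209}{12313081} \approx -0.004565$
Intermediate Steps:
$h = 24$ ($h = 24 + 0 = 24$)
$n{\left(E \right)} = -1$ ($n{\left(E \right)} = 4 - 5 = -1$)
$G{\left(w \right)} = 24 w^{2}$ ($G{\left(w \right)} = w w 24 = w^{2} \cdot 24 = 24 w^{2}$)
$- \frac{56209}{\left(G{\left(-12 \right)} + \left(54 + n{\left(4 \right)}\right)\right)^{2}} = - \frac{56209}{\left(24 \left(-12\right)^{2} + \left(54 - 1\right)\right)^{2}} = - \frac{56209}{\left(24 \cdot 144 + 53\right)^{2}} = - \frac{56209}{\left(3456 + 53\right)^{2}} = - \frac{56209}{3509^{2}} = - \frac{56209}{12313081}$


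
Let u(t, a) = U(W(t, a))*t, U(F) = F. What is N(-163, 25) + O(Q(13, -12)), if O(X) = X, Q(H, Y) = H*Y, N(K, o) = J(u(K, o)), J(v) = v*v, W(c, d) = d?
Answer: 16605469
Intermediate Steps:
u(t, a) = a*t
J(v) = v²
N(K, o) = K²*o² (N(K, o) = (o*K)² = (K*o)² = K²*o²)
N(-163, 25) + O(Q(13, -12)) = (-163)²*25² + 13*(-12) = 26569*625 - 156 = 16605625 - 156 = 16605469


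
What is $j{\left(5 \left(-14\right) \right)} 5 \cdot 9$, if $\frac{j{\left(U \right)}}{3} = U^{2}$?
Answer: $661500$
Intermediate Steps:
$j{\left(U \right)} = 3 U^{2}$
$j{\left(5 \left(-14\right) \right)} 5 \cdot 9 = 3 \left(5 \left(-14\right)\right)^{2} \cdot 5 \cdot 9 = 3 \left(-70\right)^{2} \cdot 45 = 3 \cdot 4900 \cdot 45 = 14700 \cdot 45 = 661500$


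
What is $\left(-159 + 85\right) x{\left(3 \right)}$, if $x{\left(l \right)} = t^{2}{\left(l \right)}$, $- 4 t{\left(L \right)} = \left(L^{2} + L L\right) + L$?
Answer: $- \frac{16317}{8} \approx -2039.6$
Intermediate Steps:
$t{\left(L \right)} = - \frac{L^{2}}{2} - \frac{L}{4}$ ($t{\left(L \right)} = - \frac{\left(L^{2} + L L\right) + L}{4} = - \frac{\left(L^{2} + L^{2}\right) + L}{4} = - \frac{2 L^{2} + L}{4} = - \frac{L + 2 L^{2}}{4} = - \frac{L^{2}}{2} - \frac{L}{4}$)
$x{\left(l \right)} = \frac{l^{2} \left(1 + 2 l\right)^{2}}{16}$ ($x{\left(l \right)} = \left(- \frac{l \left(1 + 2 l\right)}{4}\right)^{2} = \frac{l^{2} \left(1 + 2 l\right)^{2}}{16}$)
$\left(-159 + 85\right) x{\left(3 \right)} = \left(-159 + 85\right) \frac{3^{2} \left(1 + 2 \cdot 3\right)^{2}}{16} = - 74 \cdot \frac{1}{16} \cdot 9 \left(1 + 6\right)^{2} = - 74 \cdot \frac{1}{16} \cdot 9 \cdot 7^{2} = - 74 \cdot \frac{1}{16} \cdot 9 \cdot 49 = \left(-74\right) \frac{441}{16} = - \frac{16317}{8}$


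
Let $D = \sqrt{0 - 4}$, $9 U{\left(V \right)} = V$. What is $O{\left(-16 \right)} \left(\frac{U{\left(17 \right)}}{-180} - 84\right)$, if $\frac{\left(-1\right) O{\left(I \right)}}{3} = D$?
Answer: $\frac{136097 i}{270} \approx 504.06 i$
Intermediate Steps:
$U{\left(V \right)} = \frac{V}{9}$
$D = 2 i$ ($D = \sqrt{-4} = 2 i \approx 2.0 i$)
$O{\left(I \right)} = - 6 i$ ($O{\left(I \right)} = - 3 \cdot 2 i = - 6 i$)
$O{\left(-16 \right)} \left(\frac{U{\left(17 \right)}}{-180} - 84\right) = - 6 i \left(\frac{\frac{1}{9} \cdot 17}{-180} - 84\right) = - 6 i \left(\frac{17}{9} \left(- \frac{1}{180}\right) - 84\right) = - 6 i \left(- \frac{17}{1620} - 84\right) = - 6 i \left(- \frac{136097}{1620}\right) = \frac{136097 i}{270}$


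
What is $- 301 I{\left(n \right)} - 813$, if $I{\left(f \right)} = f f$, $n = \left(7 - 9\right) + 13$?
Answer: $-37234$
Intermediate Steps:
$n = 11$ ($n = -2 + 13 = 11$)
$I{\left(f \right)} = f^{2}$
$- 301 I{\left(n \right)} - 813 = - 301 \cdot 11^{2} - 813 = \left(-301\right) 121 - 813 = -36421 - 813 = -37234$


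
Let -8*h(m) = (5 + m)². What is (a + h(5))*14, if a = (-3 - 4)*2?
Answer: -371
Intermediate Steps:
h(m) = -(5 + m)²/8
a = -14 (a = -7*2 = -14)
(a + h(5))*14 = (-14 - (5 + 5)²/8)*14 = (-14 - ⅛*10²)*14 = (-14 - ⅛*100)*14 = (-14 - 25/2)*14 = -53/2*14 = -371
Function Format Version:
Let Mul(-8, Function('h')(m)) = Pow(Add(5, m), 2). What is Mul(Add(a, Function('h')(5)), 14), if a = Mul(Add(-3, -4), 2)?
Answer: -371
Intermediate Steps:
Function('h')(m) = Mul(Rational(-1, 8), Pow(Add(5, m), 2))
a = -14 (a = Mul(-7, 2) = -14)
Mul(Add(a, Function('h')(5)), 14) = Mul(Add(-14, Mul(Rational(-1, 8), Pow(Add(5, 5), 2))), 14) = Mul(Add(-14, Mul(Rational(-1, 8), Pow(10, 2))), 14) = Mul(Add(-14, Mul(Rational(-1, 8), 100)), 14) = Mul(Add(-14, Rational(-25, 2)), 14) = Mul(Rational(-53, 2), 14) = -371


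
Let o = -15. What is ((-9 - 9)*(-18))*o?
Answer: -4860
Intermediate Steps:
((-9 - 9)*(-18))*o = ((-9 - 9)*(-18))*(-15) = -18*(-18)*(-15) = 324*(-15) = -4860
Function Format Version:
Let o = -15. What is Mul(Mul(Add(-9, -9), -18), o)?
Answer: -4860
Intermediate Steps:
Mul(Mul(Add(-9, -9), -18), o) = Mul(Mul(Add(-9, -9), -18), -15) = Mul(Mul(-18, -18), -15) = Mul(324, -15) = -4860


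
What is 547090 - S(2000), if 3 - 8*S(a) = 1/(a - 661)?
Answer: 732553008/1339 ≈ 5.4709e+5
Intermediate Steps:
S(a) = 3/8 - 1/(8*(-661 + a)) (S(a) = 3/8 - 1/(8*(a - 661)) = 3/8 - 1/(8*(-661 + a)))
547090 - S(2000) = 547090 - (-1984 + 3*2000)/(8*(-661 + 2000)) = 547090 - (-1984 + 6000)/(8*1339) = 547090 - 4016/(8*1339) = 547090 - 1*502/1339 = 547090 - 502/1339 = 732553008/1339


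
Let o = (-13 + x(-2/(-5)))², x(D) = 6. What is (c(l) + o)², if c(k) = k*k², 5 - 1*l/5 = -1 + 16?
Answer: 15612752401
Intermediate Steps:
l = -50 (l = 25 - 5*(-1 + 16) = 25 - 5*15 = 25 - 75 = -50)
o = 49 (o = (-13 + 6)² = (-7)² = 49)
c(k) = k³
(c(l) + o)² = ((-50)³ + 49)² = (-125000 + 49)² = (-124951)² = 15612752401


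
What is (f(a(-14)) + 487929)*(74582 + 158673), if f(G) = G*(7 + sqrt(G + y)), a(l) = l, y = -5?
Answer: 113789019905 - 3265570*I*sqrt(19) ≈ 1.1379e+11 - 1.4234e+7*I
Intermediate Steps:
f(G) = G*(7 + sqrt(-5 + G)) (f(G) = G*(7 + sqrt(G - 5)) = G*(7 + sqrt(-5 + G)))
(f(a(-14)) + 487929)*(74582 + 158673) = (-14*(7 + sqrt(-5 - 14)) + 487929)*(74582 + 158673) = (-14*(7 + sqrt(-19)) + 487929)*233255 = (-14*(7 + I*sqrt(19)) + 487929)*233255 = ((-98 - 14*I*sqrt(19)) + 487929)*233255 = (487831 - 14*I*sqrt(19))*233255 = 113789019905 - 3265570*I*sqrt(19)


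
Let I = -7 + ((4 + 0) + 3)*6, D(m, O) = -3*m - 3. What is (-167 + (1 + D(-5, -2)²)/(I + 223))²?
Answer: 1843929481/66564 ≈ 27702.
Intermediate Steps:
D(m, O) = -3 - 3*m
I = 35 (I = -7 + (4 + 3)*6 = -7 + 7*6 = -7 + 42 = 35)
(-167 + (1 + D(-5, -2)²)/(I + 223))² = (-167 + (1 + (-3 - 3*(-5))²)/(35 + 223))² = (-167 + (1 + (-3 + 15)²)/258)² = (-167 + (1 + 12²)*(1/258))² = (-167 + (1 + 144)*(1/258))² = (-167 + 145*(1/258))² = (-167 + 145/258)² = (-42941/258)² = 1843929481/66564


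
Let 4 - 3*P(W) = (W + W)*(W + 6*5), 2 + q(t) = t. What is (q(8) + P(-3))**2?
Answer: 33856/9 ≈ 3761.8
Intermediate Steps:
q(t) = -2 + t
P(W) = 4/3 - 2*W*(30 + W)/3 (P(W) = 4/3 - (W + W)*(W + 6*5)/3 = 4/3 - 2*W*(W + 30)/3 = 4/3 - 2*W*(30 + W)/3)
(q(8) + P(-3))**2 = ((-2 + 8) + (4/3 - 20*(-3) - 2/3*(-3)**2))**2 = (6 + (4/3 + 60 - 2/3*9))**2 = (6 + (4/3 + 60 - 6))**2 = (6 + 166/3)**2 = (184/3)**2 = 33856/9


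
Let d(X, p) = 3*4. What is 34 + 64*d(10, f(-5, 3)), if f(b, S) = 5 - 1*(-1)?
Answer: 802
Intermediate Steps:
f(b, S) = 6 (f(b, S) = 5 + 1 = 6)
d(X, p) = 12
34 + 64*d(10, f(-5, 3)) = 34 + 64*12 = 34 + 768 = 802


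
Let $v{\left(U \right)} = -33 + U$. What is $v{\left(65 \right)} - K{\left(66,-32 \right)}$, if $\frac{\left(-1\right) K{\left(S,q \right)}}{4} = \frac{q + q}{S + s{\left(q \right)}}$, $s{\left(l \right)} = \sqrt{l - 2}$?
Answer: $\frac{61792}{2195} + \frac{128 i \sqrt{34}}{2195} \approx 28.151 + 0.34003 i$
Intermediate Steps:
$s{\left(l \right)} = \sqrt{-2 + l}$
$K{\left(S,q \right)} = - \frac{8 q}{S + \sqrt{-2 + q}}$ ($K{\left(S,q \right)} = - 4 \frac{q + q}{S + \sqrt{-2 + q}} = - 4 \frac{2 q}{S + \sqrt{-2 + q}} = - \frac{8 q}{S + \sqrt{-2 + q}}$)
$v{\left(65 \right)} - K{\left(66,-32 \right)} = \left(-33 + 65\right) - \left(-8\right) \left(-32\right) \frac{1}{66 + \sqrt{-2 - 32}} = 32 - \left(-8\right) \left(-32\right) \frac{1}{66 + \sqrt{-34}} = 32 - \left(-8\right) \left(-32\right) \frac{1}{66 + i \sqrt{34}} = 32 - \frac{256}{66 + i \sqrt{34}}$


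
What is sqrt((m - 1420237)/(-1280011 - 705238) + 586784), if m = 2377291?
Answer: sqrt(47196717885269762)/283607 ≈ 766.02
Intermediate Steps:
sqrt((m - 1420237)/(-1280011 - 705238) + 586784) = sqrt((2377291 - 1420237)/(-1280011 - 705238) + 586784) = sqrt(957054/(-1985249) + 586784) = sqrt(957054*(-1/1985249) + 586784) = sqrt(-136722/283607 + 586784) = sqrt(166415913166/283607) = sqrt(47196717885269762)/283607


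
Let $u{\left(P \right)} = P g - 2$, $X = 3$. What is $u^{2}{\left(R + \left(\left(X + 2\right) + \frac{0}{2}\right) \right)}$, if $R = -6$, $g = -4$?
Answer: $4$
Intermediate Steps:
$u{\left(P \right)} = -2 - 4 P$ ($u{\left(P \right)} = P \left(-4\right) - 2 = - 4 P - 2 = -2 - 4 P$)
$u^{2}{\left(R + \left(\left(X + 2\right) + \frac{0}{2}\right) \right)} = \left(-2 - 4 \left(-6 + \left(\left(3 + 2\right) + \frac{0}{2}\right)\right)\right)^{2} = \left(-2 - 4 \left(-6 + \left(5 + 0 \cdot \frac{1}{2}\right)\right)\right)^{2} = \left(-2 - 4 \left(-6 + \left(5 + 0\right)\right)\right)^{2} = \left(-2 - 4 \left(-6 + 5\right)\right)^{2} = \left(-2 - -4\right)^{2} = \left(-2 + 4\right)^{2} = 2^{2} = 4$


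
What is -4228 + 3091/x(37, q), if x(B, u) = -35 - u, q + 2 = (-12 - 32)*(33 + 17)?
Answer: -832635/197 ≈ -4226.6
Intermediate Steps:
q = -2202 (q = -2 + (-12 - 32)*(33 + 17) = -2 - 44*50 = -2 - 2200 = -2202)
-4228 + 3091/x(37, q) = -4228 + 3091/(-35 - 1*(-2202)) = -4228 + 3091/(-35 + 2202) = -4228 + 3091/2167 = -4228 + 3091*(1/2167) = -4228 + 281/197 = -832635/197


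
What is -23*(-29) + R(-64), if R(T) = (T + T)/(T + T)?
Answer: 668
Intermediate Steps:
R(T) = 1 (R(T) = (2*T)/((2*T)) = (2*T)*(1/(2*T)) = 1)
-23*(-29) + R(-64) = -23*(-29) + 1 = 667 + 1 = 668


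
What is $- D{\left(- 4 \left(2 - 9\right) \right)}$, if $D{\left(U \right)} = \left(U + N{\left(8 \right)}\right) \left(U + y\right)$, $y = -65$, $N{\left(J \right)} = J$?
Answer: $1332$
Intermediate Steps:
$D{\left(U \right)} = \left(-65 + U\right) \left(8 + U\right)$ ($D{\left(U \right)} = \left(U + 8\right) \left(U - 65\right) = \left(8 + U\right) \left(-65 + U\right) = \left(-65 + U\right) \left(8 + U\right)$)
$- D{\left(- 4 \left(2 - 9\right) \right)} = - (-520 + \left(- 4 \left(2 - 9\right)\right)^{2} - 57 \left(- 4 \left(2 - 9\right)\right)) = - (-520 + \left(\left(-4\right) \left(-7\right)\right)^{2} - 57 \left(\left(-4\right) \left(-7\right)\right)) = - (-520 + 28^{2} - 1596) = - (-520 + 784 - 1596) = \left(-1\right) \left(-1332\right) = 1332$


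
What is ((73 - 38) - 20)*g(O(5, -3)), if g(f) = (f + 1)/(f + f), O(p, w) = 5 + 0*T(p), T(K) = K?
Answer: 9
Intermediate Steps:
O(p, w) = 5 (O(p, w) = 5 + 0*p = 5 + 0 = 5)
g(f) = (1 + f)/(2*f) (g(f) = (1 + f)/((2*f)) = (1 + f)*(1/(2*f)) = (1 + f)/(2*f))
((73 - 38) - 20)*g(O(5, -3)) = ((73 - 38) - 20)*((½)*(1 + 5)/5) = (35 - 20)*((½)*(⅕)*6) = 15*(⅗) = 9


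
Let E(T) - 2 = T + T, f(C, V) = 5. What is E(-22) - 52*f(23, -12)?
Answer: -302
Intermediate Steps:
E(T) = 2 + 2*T (E(T) = 2 + (T + T) = 2 + 2*T)
E(-22) - 52*f(23, -12) = (2 + 2*(-22)) - 52*5 = (2 - 44) - 260 = -42 - 260 = -302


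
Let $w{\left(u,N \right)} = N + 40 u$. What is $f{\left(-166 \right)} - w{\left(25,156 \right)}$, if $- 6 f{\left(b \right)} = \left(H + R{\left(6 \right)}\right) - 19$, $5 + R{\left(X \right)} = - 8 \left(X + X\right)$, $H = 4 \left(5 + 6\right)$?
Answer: $- \frac{3430}{3} \approx -1143.3$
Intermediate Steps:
$H = 44$ ($H = 4 \cdot 11 = 44$)
$R{\left(X \right)} = -5 - 16 X$ ($R{\left(X \right)} = -5 - 8 \left(X + X\right) = -5 - 8 \cdot 2 X = -5 - 16 X$)
$f{\left(b \right)} = \frac{38}{3}$ ($f{\left(b \right)} = - \frac{\left(44 - 101\right) - 19}{6} = - \frac{-57 - 19}{6} = \left(- \frac{1}{6}\right) \left(-76\right) = \frac{38}{3}$)
$f{\left(-166 \right)} - w{\left(25,156 \right)} = \frac{38}{3} - \left(156 + 40 \cdot 25\right) = \frac{38}{3} - \left(156 + 1000\right) = \frac{38}{3} - 1156 = - \frac{3430}{3}$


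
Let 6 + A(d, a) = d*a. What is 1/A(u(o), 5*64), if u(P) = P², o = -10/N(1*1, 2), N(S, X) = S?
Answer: 1/31994 ≈ 3.1256e-5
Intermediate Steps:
o = -10 (o = -10/1 = -10*1 = -10)
A(d, a) = -6 + a*d (A(d, a) = -6 + d*a = -6 + a*d)
1/A(u(o), 5*64) = 1/(-6 + (5*64)*(-10)²) = 1/(-6 + 320*100) = 1/(-6 + 32000) = 1/31994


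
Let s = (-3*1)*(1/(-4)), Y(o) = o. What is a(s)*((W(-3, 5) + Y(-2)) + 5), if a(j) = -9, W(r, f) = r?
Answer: 0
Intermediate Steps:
s = 3/4 (s = -3*(-1)/4 = -3*(-1/4) = 3/4 ≈ 0.75000)
a(s)*((W(-3, 5) + Y(-2)) + 5) = -9*((-3 - 2) + 5) = -9*(-5 + 5) = -9*0 = 0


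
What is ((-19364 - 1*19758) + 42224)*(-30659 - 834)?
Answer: -97691286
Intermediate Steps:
((-19364 - 1*19758) + 42224)*(-30659 - 834) = ((-19364 - 19758) + 42224)*(-31493) = (-39122 + 42224)*(-31493) = 3102*(-31493) = -97691286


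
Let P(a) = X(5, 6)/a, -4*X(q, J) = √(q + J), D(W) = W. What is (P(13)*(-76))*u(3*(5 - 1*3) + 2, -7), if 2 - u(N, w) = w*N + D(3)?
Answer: 1045*√11/13 ≈ 266.61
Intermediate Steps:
X(q, J) = -√(J + q)/4 (X(q, J) = -√(q + J)/4 = -√(J + q)/4)
P(a) = -√11/(4*a) (P(a) = (-√(6 + 5)/4)/a = (-√11/4)/a = -√11/(4*a))
u(N, w) = -1 - N*w (u(N, w) = 2 - (w*N + 3) = 2 - (N*w + 3) = 2 - (3 + N*w) = 2 + (-3 - N*w) = -1 - N*w)
(P(13)*(-76))*u(3*(5 - 1*3) + 2, -7) = (-¼*√11/13*(-76))*(-1 - 1*(3*(5 - 1*3) + 2)*(-7)) = (-¼*√11*1/13*(-76))*(-1 - 1*(3*(5 - 3) + 2)*(-7)) = (-√11/52*(-76))*(-1 - 1*(3*2 + 2)*(-7)) = (19*√11/13)*(-1 - 1*(6 + 2)*(-7)) = (19*√11/13)*(-1 - 1*8*(-7)) = (19*√11/13)*(-1 + 56) = (19*√11/13)*55 = 1045*√11/13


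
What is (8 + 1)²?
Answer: 81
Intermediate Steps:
(8 + 1)² = 9² = 81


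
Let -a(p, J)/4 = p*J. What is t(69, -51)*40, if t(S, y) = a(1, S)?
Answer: -11040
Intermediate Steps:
a(p, J) = -4*J*p (a(p, J) = -4*p*J = -4*J*p)
t(S, y) = -4*S (t(S, y) = -4*S*1 = -4*S)
t(69, -51)*40 = -4*69*40 = -276*40 = -11040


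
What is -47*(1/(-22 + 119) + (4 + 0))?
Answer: -18283/97 ≈ -188.48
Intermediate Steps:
-47*(1/(-22 + 119) + (4 + 0)) = -47*(1/97 + 4) = -47*389/97 = -18283/97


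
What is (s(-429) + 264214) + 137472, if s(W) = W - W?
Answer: 401686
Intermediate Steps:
s(W) = 0
(s(-429) + 264214) + 137472 = (0 + 264214) + 137472 = 264214 + 137472 = 401686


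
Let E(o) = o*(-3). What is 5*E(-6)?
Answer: 90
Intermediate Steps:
E(o) = -3*o
5*E(-6) = 5*(-3*(-6)) = 5*18 = 90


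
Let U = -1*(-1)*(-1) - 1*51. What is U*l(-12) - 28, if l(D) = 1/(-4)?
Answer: -15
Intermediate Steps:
l(D) = -¼
U = -52 (U = 1*(-1) - 51 = -1 - 51 = -52)
U*l(-12) - 28 = -52*(-¼) - 28 = 13 - 28 = -15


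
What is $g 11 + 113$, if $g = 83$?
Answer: $1026$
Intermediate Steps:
$g 11 + 113 = 83 \cdot 11 + 113 = 913 + 113 = 1026$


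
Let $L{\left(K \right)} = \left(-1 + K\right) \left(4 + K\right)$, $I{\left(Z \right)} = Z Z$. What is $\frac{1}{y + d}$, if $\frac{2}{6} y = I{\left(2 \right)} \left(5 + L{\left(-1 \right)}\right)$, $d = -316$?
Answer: $- \frac{1}{328} \approx -0.0030488$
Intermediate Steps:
$I{\left(Z \right)} = Z^{2}$
$y = -12$ ($y = 3 \cdot 2^{2} \left(5 + \left(-4 + \left(-1\right)^{2} + 3 \left(-1\right)\right)\right) = 3 \cdot 4 \left(5 - 6\right) = 3 \cdot 4 \left(-1\right) = 3 \left(-4\right) = -12$)
$\frac{1}{y + d} = \frac{1}{-12 - 316} = \frac{1}{-328} = - \frac{1}{328}$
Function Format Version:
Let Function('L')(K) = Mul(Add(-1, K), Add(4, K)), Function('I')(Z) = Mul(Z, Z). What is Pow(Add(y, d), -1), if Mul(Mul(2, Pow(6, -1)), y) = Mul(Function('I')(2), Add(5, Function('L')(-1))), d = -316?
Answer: Rational(-1, 328) ≈ -0.0030488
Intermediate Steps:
Function('I')(Z) = Pow(Z, 2)
y = -12 (y = Mul(3, Mul(Pow(2, 2), Add(5, Add(-4, Pow(-1, 2), Mul(3, -1))))) = Mul(3, Mul(4, Add(5, Add(-4, 1, -3)))) = Mul(3, Mul(4, Add(5, -6))) = Mul(3, Mul(4, -1)) = Mul(3, -4) = -12)
Pow(Add(y, d), -1) = Pow(Add(-12, -316), -1) = Pow(-328, -1) = Rational(-1, 328)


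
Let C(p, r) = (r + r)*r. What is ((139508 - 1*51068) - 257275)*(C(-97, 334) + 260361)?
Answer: -81627163955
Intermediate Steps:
C(p, r) = 2*r**2 (C(p, r) = (2*r)*r = 2*r**2)
((139508 - 1*51068) - 257275)*(C(-97, 334) + 260361) = ((139508 - 1*51068) - 257275)*(2*334**2 + 260361) = ((139508 - 51068) - 257275)*(2*111556 + 260361) = (88440 - 257275)*(223112 + 260361) = -168835*483473 = -81627163955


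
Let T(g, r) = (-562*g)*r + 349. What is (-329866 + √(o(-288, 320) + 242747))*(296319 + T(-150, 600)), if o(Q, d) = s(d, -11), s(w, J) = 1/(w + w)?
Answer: -16782482966488 + 114472503*√19180010/20 ≈ -1.6757e+13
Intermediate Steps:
s(w, J) = 1/(2*w)
o(Q, d) = 1/(2*d)
T(g, r) = 349 - 562*g*r (T(g, r) = -562*g*r + 349 = 349 - 562*g*r)
(-329866 + √(o(-288, 320) + 242747))*(296319 + T(-150, 600)) = (-329866 + √((½)/320 + 242747))*(296319 + (349 - 562*(-150)*600)) = (-329866 + √((½)*(1/320) + 242747))*(296319 + (349 + 50580000)) = (-329866 + √(1/640 + 242747))*(296319 + 50580349) = (-329866 + √(155358081/640))*50876668 = (-329866 + 9*√19180010/80)*50876668 = -16782482966488 + 114472503*√19180010/20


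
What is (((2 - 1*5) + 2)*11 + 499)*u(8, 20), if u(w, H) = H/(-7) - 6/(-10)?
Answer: -38552/35 ≈ -1101.5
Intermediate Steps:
u(w, H) = 3/5 - H/7 (u(w, H) = H*(-1/7) - 6*(-1/10) = -H/7 + 3/5 = 3/5 - H/7)
(((2 - 1*5) + 2)*11 + 499)*u(8, 20) = (((2 - 1*5) + 2)*11 + 499)*(3/5 - 1/7*20) = (((2 - 5) + 2)*11 + 499)*(3/5 - 20/7) = ((-3 + 2)*11 + 499)*(-79/35) = (-1*11 + 499)*(-79/35) = (-11 + 499)*(-79/35) = 488*(-79/35) = -38552/35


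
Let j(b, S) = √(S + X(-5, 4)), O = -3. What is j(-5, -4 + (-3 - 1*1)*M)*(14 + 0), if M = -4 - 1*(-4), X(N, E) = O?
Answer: 14*I*√7 ≈ 37.041*I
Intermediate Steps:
X(N, E) = -3
M = 0 (M = -4 + 4 = 0)
j(b, S) = √(-3 + S) (j(b, S) = √(S - 3) = √(-3 + S))
j(-5, -4 + (-3 - 1*1)*M)*(14 + 0) = √(-3 + (-4 + (-3 - 1*1)*0))*(14 + 0) = √(-3 + (-4 + (-3 - 1)*0))*14 = √(-3 + (-4 - 4*0))*14 = √(-3 + (-4 + 0))*14 = √(-3 - 4)*14 = √(-7)*14 = (I*√7)*14 = 14*I*√7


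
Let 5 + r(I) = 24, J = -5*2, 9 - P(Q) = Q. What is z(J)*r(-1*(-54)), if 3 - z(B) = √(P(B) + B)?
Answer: 0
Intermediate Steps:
P(Q) = 9 - Q
J = -10
r(I) = 19 (r(I) = -5 + 24 = 19)
z(B) = 0 (z(B) = 3 - √((9 - B) + B) = 3 - √9 = 3 - 1*3 = 3 - 3 = 0)
z(J)*r(-1*(-54)) = 0*19 = 0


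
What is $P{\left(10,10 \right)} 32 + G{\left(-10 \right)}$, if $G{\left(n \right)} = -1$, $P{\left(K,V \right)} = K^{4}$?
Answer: $319999$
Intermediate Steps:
$P{\left(10,10 \right)} 32 + G{\left(-10 \right)} = 10^{4} \cdot 32 - 1 = 10000 \cdot 32 - 1 = 320000 - 1 = 319999$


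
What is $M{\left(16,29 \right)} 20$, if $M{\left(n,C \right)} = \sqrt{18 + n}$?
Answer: $20 \sqrt{34} \approx 116.62$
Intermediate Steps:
$M{\left(16,29 \right)} 20 = \sqrt{18 + 16} \cdot 20 = \sqrt{34} \cdot 20 = 20 \sqrt{34}$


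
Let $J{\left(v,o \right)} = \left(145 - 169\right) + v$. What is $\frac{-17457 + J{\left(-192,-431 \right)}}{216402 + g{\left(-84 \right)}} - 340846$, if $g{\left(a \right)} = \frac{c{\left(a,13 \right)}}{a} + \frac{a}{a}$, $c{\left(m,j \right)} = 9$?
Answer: $- \frac{2065282186570}{6059281} \approx -3.4085 \cdot 10^{5}$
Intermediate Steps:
$J{\left(v,o \right)} = -24 + v$
$g{\left(a \right)} = 1 + \frac{9}{a}$ ($g{\left(a \right)} = \frac{9}{a} + \frac{a}{a} = \frac{9}{a} + 1 = 1 + \frac{9}{a}$)
$\frac{-17457 + J{\left(-192,-431 \right)}}{216402 + g{\left(-84 \right)}} - 340846 = \frac{-17457 - 216}{216402 + \frac{9 - 84}{-84}} - 340846 = \frac{-17457 - 216}{216402 - - \frac{25}{28}} - 340846 = - \frac{17673}{216402 + \frac{25}{28}} - 340846 = - \frac{17673}{\frac{6059281}{28}} - 340846 = \left(-17673\right) \frac{28}{6059281} - 340846 = - \frac{494844}{6059281} - 340846 = - \frac{2065282186570}{6059281}$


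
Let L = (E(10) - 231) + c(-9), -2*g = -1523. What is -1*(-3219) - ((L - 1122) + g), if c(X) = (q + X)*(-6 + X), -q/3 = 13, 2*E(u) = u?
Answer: 6171/2 ≈ 3085.5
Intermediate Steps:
g = 1523/2 (g = -½*(-1523) = 1523/2 ≈ 761.50)
E(u) = u/2
q = -39 (q = -3*13 = -39)
c(X) = (-39 + X)*(-6 + X)
L = 494 (L = ((½)*10 - 231) + (234 + (-9)² - 45*(-9)) = (5 - 231) + (234 + 81 + 405) = -226 + 720 = 494)
-1*(-3219) - ((L - 1122) + g) = -1*(-3219) - ((494 - 1122) + 1523/2) = 3219 - (-628 + 1523/2) = 3219 - 1*267/2 = 3219 - 267/2 = 6171/2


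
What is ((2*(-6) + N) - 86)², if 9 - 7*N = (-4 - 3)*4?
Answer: 421201/49 ≈ 8595.9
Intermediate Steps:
N = 37/7 (N = 9/7 - (-4 - 3)*4/7 = 9/7 - (-1)*4 = 9/7 - ⅐*(-28) = 9/7 + 4 = 37/7 ≈ 5.2857)
((2*(-6) + N) - 86)² = ((2*(-6) + 37/7) - 86)² = ((-12 + 37/7) - 86)² = (-47/7 - 86)² = (-649/7)² = 421201/49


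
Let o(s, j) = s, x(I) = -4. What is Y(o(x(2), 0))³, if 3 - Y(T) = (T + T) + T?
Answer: 3375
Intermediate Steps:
Y(T) = 3 - 3*T (Y(T) = 3 - ((T + T) + T) = 3 - (2*T + T) = 3 - 3*T)
Y(o(x(2), 0))³ = (3 - 3*(-4))³ = (3 + 12)³ = 15³ = 3375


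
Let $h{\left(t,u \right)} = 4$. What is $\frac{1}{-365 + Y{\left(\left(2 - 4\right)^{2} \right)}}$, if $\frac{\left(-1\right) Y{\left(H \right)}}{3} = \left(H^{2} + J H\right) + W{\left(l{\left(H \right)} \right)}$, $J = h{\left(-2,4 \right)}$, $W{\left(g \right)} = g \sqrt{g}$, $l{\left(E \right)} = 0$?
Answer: $- \frac{1}{461} \approx -0.0021692$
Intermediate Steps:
$W{\left(g \right)} = g^{\frac{3}{2}}$
$J = 4$
$Y{\left(H \right)} = - 12 H - 3 H^{2}$ ($Y{\left(H \right)} = - 3 \left(\left(H^{2} + 4 H\right) + 0^{\frac{3}{2}}\right) = - 3 \left(\left(H^{2} + 4 H\right) + 0\right) = - 3 \left(H^{2} + 4 H\right) = - 12 H - 3 H^{2}$)
$\frac{1}{-365 + Y{\left(\left(2 - 4\right)^{2} \right)}} = \frac{1}{-365 + 3 \left(2 - 4\right)^{2} \left(-4 - \left(2 - 4\right)^{2}\right)} = \frac{1}{-365 + 3 \left(-2\right)^{2} \left(-4 - \left(-2\right)^{2}\right)} = \frac{1}{-365 + 3 \cdot 4 \left(-4 - 4\right)} = \frac{1}{-365 + 3 \cdot 4 \left(-8\right)} = \frac{1}{-365 - 96} = \frac{1}{-461} = - \frac{1}{461}$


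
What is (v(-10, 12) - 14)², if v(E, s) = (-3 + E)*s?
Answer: 28900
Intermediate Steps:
v(E, s) = s*(-3 + E)
(v(-10, 12) - 14)² = (12*(-3 - 10) - 14)² = (12*(-13) - 14)² = (-156 - 14)² = (-170)² = 28900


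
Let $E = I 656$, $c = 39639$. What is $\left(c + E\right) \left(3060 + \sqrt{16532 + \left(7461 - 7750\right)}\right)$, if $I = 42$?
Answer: $205604460 + 67191 \sqrt{16243} \approx 2.1417 \cdot 10^{8}$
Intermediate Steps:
$E = 27552$ ($E = 42 \cdot 656 = 27552$)
$\left(c + E\right) \left(3060 + \sqrt{16532 + \left(7461 - 7750\right)}\right) = \left(39639 + 27552\right) \left(3060 + \sqrt{16532 + \left(7461 - 7750\right)}\right) = 67191 \left(3060 + \sqrt{16532 + \left(7461 - 7750\right)}\right) = 67191 \left(3060 + \sqrt{16532 - 289}\right) = 67191 \left(3060 + \sqrt{16243}\right) = 205604460 + 67191 \sqrt{16243}$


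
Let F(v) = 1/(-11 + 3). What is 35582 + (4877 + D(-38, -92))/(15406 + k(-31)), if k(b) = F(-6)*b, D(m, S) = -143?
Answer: 1462183750/41093 ≈ 35582.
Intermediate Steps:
F(v) = -⅛ (F(v) = 1/(-8) = -⅛)
k(b) = -b/8
35582 + (4877 + D(-38, -92))/(15406 + k(-31)) = 35582 + (4877 - 143)/(15406 - ⅛*(-31)) = 35582 + 4734/(15406 + 31/8) = 35582 + 4734/(123279/8) = 35582 + 4734*(8/123279) = 35582 + 12624/41093 = 1462183750/41093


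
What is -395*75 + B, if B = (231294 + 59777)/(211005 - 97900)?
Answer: -3350444554/113105 ≈ -29622.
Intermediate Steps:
B = 291071/113105 ≈ 2.5735
-395*75 + B = -395*75 + 291071/113105 = -29625 + 291071/113105 = -3350444554/113105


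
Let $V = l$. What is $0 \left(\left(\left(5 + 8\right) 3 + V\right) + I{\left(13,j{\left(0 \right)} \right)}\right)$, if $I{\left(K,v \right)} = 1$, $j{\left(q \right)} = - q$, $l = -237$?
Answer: $0$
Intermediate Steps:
$V = -237$
$0 \left(\left(\left(5 + 8\right) 3 + V\right) + I{\left(13,j{\left(0 \right)} \right)}\right) = 0 \left(\left(\left(5 + 8\right) 3 - 237\right) + 1\right) = 0 \left(\left(13 \cdot 3 - 237\right) + 1\right) = 0 \left(\left(39 - 237\right) + 1\right) = 0 \left(-198 + 1\right) = 0 \left(-197\right) = 0$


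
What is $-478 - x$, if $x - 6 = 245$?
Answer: $-729$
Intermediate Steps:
$x = 251$ ($x = 6 + 245 = 251$)
$-478 - x = -478 - 251 = -729$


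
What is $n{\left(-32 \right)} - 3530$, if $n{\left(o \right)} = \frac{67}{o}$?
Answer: $- \frac{113027}{32} \approx -3532.1$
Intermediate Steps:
$n{\left(-32 \right)} - 3530 = \frac{67}{-32} - 3530 = 67 \left(- \frac{1}{32}\right) - 3530 = - \frac{67}{32} - 3530 = - \frac{113027}{32}$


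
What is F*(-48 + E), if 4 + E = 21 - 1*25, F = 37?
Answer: -2072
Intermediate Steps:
E = -8 (E = -4 + (21 - 1*25) = -4 + (21 - 25) = -4 - 4 = -8)
F*(-48 + E) = 37*(-48 - 8) = 37*(-56) = -2072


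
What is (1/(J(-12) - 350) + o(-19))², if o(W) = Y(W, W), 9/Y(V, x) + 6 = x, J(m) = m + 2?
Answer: 426409/3240000 ≈ 0.13161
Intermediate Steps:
J(m) = 2 + m
Y(V, x) = 9/(-6 + x)
o(W) = 9/(-6 + W)
(1/(J(-12) - 350) + o(-19))² = (1/((2 - 12) - 350) + 9/(-6 - 19))² = (1/(-10 - 350) + 9/(-25))² = (1/(-360) + 9*(-1/25))² = (-1/360 - 9/25)² = (-653/1800)² = 426409/3240000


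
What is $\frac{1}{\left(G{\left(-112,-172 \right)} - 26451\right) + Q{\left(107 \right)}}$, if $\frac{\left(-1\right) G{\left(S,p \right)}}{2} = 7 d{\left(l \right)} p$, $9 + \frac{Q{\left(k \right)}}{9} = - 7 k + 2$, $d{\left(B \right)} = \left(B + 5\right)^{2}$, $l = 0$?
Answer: $\frac{1}{26945} \approx 3.7113 \cdot 10^{-5}$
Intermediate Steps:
$d{\left(B \right)} = \left(5 + B\right)^{2}$
$Q{\left(k \right)} = -63 - 63 k$ ($Q{\left(k \right)} = -81 + 9 \left(- 7 k + 2\right) = -81 + 9 \left(2 - 7 k\right) = -81 - \left(-18 + 63 k\right) = -63 - 63 k$)
$G{\left(S,p \right)} = - 350 p$ ($G{\left(S,p \right)} = - 2 \cdot 7 \left(5 + 0\right)^{2} p = - 2 \cdot 7 \cdot 5^{2} p = - 2 \cdot 7 \cdot 25 p = - 2 \cdot 175 p = - 350 p$)
$\frac{1}{\left(G{\left(-112,-172 \right)} - 26451\right) + Q{\left(107 \right)}} = \frac{1}{\left(\left(-350\right) \left(-172\right) - 26451\right) - 6804} = \frac{1}{\left(60200 - 26451\right) - 6804} = \frac{1}{33749 - 6804} = \frac{1}{26945}$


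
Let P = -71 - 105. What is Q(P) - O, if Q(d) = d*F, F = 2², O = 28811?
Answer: -29515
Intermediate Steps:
P = -176
F = 4
Q(d) = 4*d (Q(d) = d*4 = 4*d)
Q(P) - O = 4*(-176) - 1*28811 = -704 - 28811 = -29515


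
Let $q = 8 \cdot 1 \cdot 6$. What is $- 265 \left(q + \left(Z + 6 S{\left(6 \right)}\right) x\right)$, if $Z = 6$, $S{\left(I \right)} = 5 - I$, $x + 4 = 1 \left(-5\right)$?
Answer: $-12720$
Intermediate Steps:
$x = -9$ ($x = -4 + 1 \left(-5\right) = -4 - 5 = -9$)
$q = 48$ ($q = 8 \cdot 6 = 48$)
$- 265 \left(q + \left(Z + 6 S{\left(6 \right)}\right) x\right) = - 265 \left(48 + \left(6 + 6 \left(5 - 6\right)\right) \left(-9\right)\right) = - 265 \left(48 + \left(6 + 6 \left(-1\right)\right) \left(-9\right)\right) = - 265 \left(48 + \left(6 - 6\right) \left(-9\right)\right) = - 265 \left(48 + 0 \left(-9\right)\right) = - 265 \left(48 + 0\right) = \left(-265\right) 48 = -12720$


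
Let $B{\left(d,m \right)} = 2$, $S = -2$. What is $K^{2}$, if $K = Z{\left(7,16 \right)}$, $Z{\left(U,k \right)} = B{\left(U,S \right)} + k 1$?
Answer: $324$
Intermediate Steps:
$Z{\left(U,k \right)} = 2 + k$ ($Z{\left(U,k \right)} = 2 + k 1 = 2 + k$)
$K = 18$ ($K = 2 + 16 = 18$)
$K^{2} = 18^{2} = 324$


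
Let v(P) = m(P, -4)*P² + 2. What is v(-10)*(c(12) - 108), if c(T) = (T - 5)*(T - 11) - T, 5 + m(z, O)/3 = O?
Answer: 304874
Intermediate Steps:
m(z, O) = -15 + 3*O
c(T) = -T + (-11 + T)*(-5 + T) (c(T) = (-5 + T)*(-11 + T) - T = (-11 + T)*(-5 + T) - T = -T + (-11 + T)*(-5 + T))
v(P) = 2 - 27*P² (v(P) = (-15 + 3*(-4))*P² + 2 = (-15 - 12)*P² + 2 = -27*P² + 2 = 2 - 27*P²)
v(-10)*(c(12) - 108) = (2 - 27*(-10)²)*((55 + 12² - 17*12) - 108) = (2 - 27*100)*((55 + 144 - 204) - 108) = (2 - 2700)*(-5 - 108) = -2698*(-113) = 304874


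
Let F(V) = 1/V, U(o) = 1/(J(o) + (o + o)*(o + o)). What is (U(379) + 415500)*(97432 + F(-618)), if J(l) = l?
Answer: 14384206335754300475/355314774 ≈ 4.0483e+10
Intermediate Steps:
U(o) = 1/(o + 4*o²) (U(o) = 1/(o + (o + o)*(o + o)) = 1/(o + (2*o)*(2*o)) = 1/(o + 4*o²))
(U(379) + 415500)*(97432 + F(-618)) = (1/(379*(1 + 4*379)) + 415500)*(97432 + 1/(-618)) = (1/(379*(1 + 1516)) + 415500)*(97432 - 1/618) = ((1/379)/1517 + 415500)*(60212975/618) = ((1/379)*(1/1517) + 415500)*(60212975/618) = (1/574943 + 415500)*(60212975/618) = (238888816501/574943)*(60212975/618) = 14384206335754300475/355314774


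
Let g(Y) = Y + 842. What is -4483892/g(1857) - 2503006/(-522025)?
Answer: -2333948108106/1408945475 ≈ -1656.5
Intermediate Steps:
g(Y) = 842 + Y
-4483892/g(1857) - 2503006/(-522025) = -4483892/(842 + 1857) - 2503006/(-522025) = -4483892/2699 - 2503006*(-1/522025) = -4483892*1/2699 + 2503006/522025 = -4483892/2699 + 2503006/522025 = -2333948108106/1408945475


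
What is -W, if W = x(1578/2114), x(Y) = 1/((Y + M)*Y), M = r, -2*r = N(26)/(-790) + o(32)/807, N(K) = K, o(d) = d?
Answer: -237426584990/131694535051 ≈ -1.8029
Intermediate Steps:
r = -2149/637530 (r = -(26/(-790) + 32/807)/2 = -(26*(-1/790) + 32*(1/807))/2 = -(-13/395 + 32/807)/2 = -1/2*2149/318765 = -2149/637530 ≈ -0.0033708)
M = -2149/637530 ≈ -0.0033708
x(Y) = 1/(Y*(-2149/637530 + Y)) (x(Y) = 1/((Y - 2149/637530)*Y) = 1/((-2149/637530 + Y)*Y) = 1/(Y*(-2149/637530 + Y)))
W = 237426584990/131694535051 (W = 637530/(((1578/2114))*(-2149 + 637530*(1578/2114))) = 637530/(((1578*(1/2114)))*(-2149 + 637530*(1578*(1/2114)))) = 637530/((789/1057)*(-2149 + 637530*(789/1057))) = 637530*(1057/789)/(-2149 + 503011170/1057) = 637530*(1057/789)/(500739677/1057) = 637530*(1057/789)*(1057/500739677) = 237426584990/131694535051 ≈ 1.8029)
-W = -1*237426584990/131694535051 = -237426584990/131694535051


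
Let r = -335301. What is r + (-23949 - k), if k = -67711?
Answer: -291539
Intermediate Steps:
r + (-23949 - k) = -335301 + (-23949 - 1*(-67711)) = -335301 + (-23949 + 67711) = -335301 + 43762 = -291539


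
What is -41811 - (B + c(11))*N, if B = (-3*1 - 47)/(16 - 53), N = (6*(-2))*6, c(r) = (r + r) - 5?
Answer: -1498119/37 ≈ -40490.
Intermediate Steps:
c(r) = -5 + 2*r (c(r) = 2*r - 5 = -5 + 2*r)
N = -72 (N = -12*6 = -72)
B = 50/37 (B = (-3 - 47)/(-37) = -50*(-1/37) = 50/37 ≈ 1.3514)
-41811 - (B + c(11))*N = -41811 - (50/37 + (-5 + 2*11))*(-72) = -41811 - (50/37 + (-5 + 22))*(-72) = -41811 - (50/37 + 17)*(-72) = -41811 - 679*(-72)/37 = -41811 - 1*(-48888/37) = -41811 + 48888/37 = -1498119/37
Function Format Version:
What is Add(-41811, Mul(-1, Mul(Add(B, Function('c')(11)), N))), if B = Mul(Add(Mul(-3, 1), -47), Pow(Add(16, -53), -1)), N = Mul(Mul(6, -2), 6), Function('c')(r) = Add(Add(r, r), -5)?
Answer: Rational(-1498119, 37) ≈ -40490.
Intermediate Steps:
Function('c')(r) = Add(-5, Mul(2, r)) (Function('c')(r) = Add(Mul(2, r), -5) = Add(-5, Mul(2, r)))
N = -72 (N = Mul(-12, 6) = -72)
B = Rational(50, 37) (B = Mul(Add(-3, -47), Pow(-37, -1)) = Mul(-50, Rational(-1, 37)) = Rational(50, 37) ≈ 1.3514)
Add(-41811, Mul(-1, Mul(Add(B, Function('c')(11)), N))) = Add(-41811, Mul(-1, Mul(Add(Rational(50, 37), Add(-5, Mul(2, 11))), -72))) = Add(-41811, Mul(-1, Mul(Add(Rational(50, 37), Add(-5, 22)), -72))) = Add(-41811, Mul(-1, Mul(Add(Rational(50, 37), 17), -72))) = Add(-41811, Mul(-1, Mul(Rational(679, 37), -72))) = Add(-41811, Mul(-1, Rational(-48888, 37))) = Add(-41811, Rational(48888, 37)) = Rational(-1498119, 37)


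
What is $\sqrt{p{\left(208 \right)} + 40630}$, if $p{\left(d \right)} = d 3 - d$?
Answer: $\sqrt{41046} \approx 202.6$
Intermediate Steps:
$p{\left(d \right)} = 2 d$ ($p{\left(d \right)} = 3 d - d = 2 d$)
$\sqrt{p{\left(208 \right)} + 40630} = \sqrt{2 \cdot 208 + 40630} = \sqrt{416 + 40630} = \sqrt{41046}$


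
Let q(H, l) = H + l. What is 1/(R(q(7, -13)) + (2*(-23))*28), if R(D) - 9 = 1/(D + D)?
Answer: -12/15349 ≈ -0.00078181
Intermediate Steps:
R(D) = 9 + 1/(2*D) (R(D) = 9 + 1/(D + D) = 9 + 1/(2*D))
1/(R(q(7, -13)) + (2*(-23))*28) = 1/((9 + 1/(2*(7 - 13))) + (2*(-23))*28) = 1/((9 + (½)/(-6)) - 46*28) = 1/((9 + (½)*(-⅙)) - 1288) = 1/((9 - 1/12) - 1288) = 1/(107/12 - 1288) = 1/(-15349/12) = -12/15349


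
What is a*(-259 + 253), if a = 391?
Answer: -2346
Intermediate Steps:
a*(-259 + 253) = 391*(-259 + 253) = 391*(-6) = -2346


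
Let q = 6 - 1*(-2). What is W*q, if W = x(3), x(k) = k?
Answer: 24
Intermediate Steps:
W = 3
q = 8 (q = 6 + 2 = 8)
W*q = 3*8 = 24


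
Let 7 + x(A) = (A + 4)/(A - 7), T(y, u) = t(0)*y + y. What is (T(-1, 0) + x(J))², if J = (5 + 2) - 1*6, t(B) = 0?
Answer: 2809/36 ≈ 78.028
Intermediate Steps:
J = 1 (J = 7 - 6 = 1)
T(y, u) = y (T(y, u) = 0*y + y = 0 + y = y)
x(A) = -7 + (4 + A)/(-7 + A) (x(A) = -7 + (A + 4)/(A - 7) = -7 + (4 + A)/(-7 + A))
(T(-1, 0) + x(J))² = (-1 + (53 - 6*1)/(-7 + 1))² = (-1 + (53 - 6)/(-6))² = (-1 - ⅙*47)² = (-1 - 47/6)² = (-53/6)² = 2809/36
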